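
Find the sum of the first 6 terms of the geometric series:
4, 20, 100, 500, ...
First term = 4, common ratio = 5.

Sₙ = a(1 - rⁿ) / (1 - r)
S_6 = 4(1 - 5^6) / (1 - 5)
S_6 = 4(1 - 15625) / (-4)
S_6 = 15624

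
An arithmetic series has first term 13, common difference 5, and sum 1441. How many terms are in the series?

Using S = n/2 × [2a + (n-1)d]
1441 = n/2 × [2(13) + (n-1)(5)]
1441 = n/2 × [26 + 5n - 5]
2882 = n × [21 + 5n]
5n² + (21)n - 2882 = 0
Discriminant: Δ = (21)² - 4(5)(-2882) = 441 + 57640 = 58081
√Δ = 241
n = [-(21) + √Δ] / (2·5) = (-21 + 241) / 10 = 220 / 10 = 22
(The negative root is discarded since n must be a positive integer.)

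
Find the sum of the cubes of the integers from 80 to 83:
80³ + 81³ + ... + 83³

Use ∑_{k=1}^{n} k³ = [n(n+1)/2]², then subtract the first 79 terms.
∑_{k=1}^{83} k³ = [83×84/2]² = 3486² = 12152196
∑_{k=1}^{79} k³ = [79×80/2]² = 3160² = 9985600
∑_{k=80}^{83} k³ = 12152196 - 9985600 = 2166596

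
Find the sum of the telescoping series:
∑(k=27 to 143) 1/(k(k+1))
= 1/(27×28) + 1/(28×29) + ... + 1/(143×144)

Partial fractions: 1/(k(k+1)) = 1/k - 1/(k+1)
The series telescopes:
= (1/27 - 1/28) + (1/28 - 1/29) + ... + (1/143 - 1/144)
= 1/27 - 1/144
= 13/432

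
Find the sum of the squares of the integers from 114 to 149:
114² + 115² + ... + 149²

Use ∑_{k=1}^{n} k² = n(n+1)(2n+1)/6, then subtract the first 113 terms.
∑_{k=1}^{149} k² = 149×150×299/6 = 1113775
∑_{k=1}^{113} k² = 113×114×227/6 = 487369
∑_{k=114}^{149} k² = 1113775 - 487369 = 626406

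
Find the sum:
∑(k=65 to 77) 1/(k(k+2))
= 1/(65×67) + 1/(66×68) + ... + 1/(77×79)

Partial fractions: 1/(k(k+2)) = (1/2)[1/k - 1/(k+2)]
Telescoping leaves the first two and last two terms:
= (1/2)[1/65 + 1/66 - 1/78 - 1/79]
= 857/338910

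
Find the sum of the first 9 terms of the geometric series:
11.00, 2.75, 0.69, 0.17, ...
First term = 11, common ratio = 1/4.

Sₙ = a(1 - rⁿ) / (1 - r)
S_9 = 11(1 - (1/4)^9) / (1 - (1/4))
S_9 = 11(1 - (1/262144)) / (3/4)
S_9 = 961191/65536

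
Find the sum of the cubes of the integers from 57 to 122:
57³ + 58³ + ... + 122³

Use ∑_{k=1}^{n} k³ = [n(n+1)/2]², then subtract the first 56 terms.
∑_{k=1}^{122} k³ = [122×123/2]² = 7503² = 56295009
∑_{k=1}^{56} k³ = [56×57/2]² = 1596² = 2547216
∑_{k=57}^{122} k³ = 56295009 - 2547216 = 53747793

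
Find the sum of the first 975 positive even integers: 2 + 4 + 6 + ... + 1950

Sum of first n even numbers = n(n+1)
= 975×976
= 951600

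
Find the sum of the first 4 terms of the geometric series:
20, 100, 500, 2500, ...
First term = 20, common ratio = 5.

Sₙ = a(1 - rⁿ) / (1 - r)
S_4 = 20(1 - 5^4) / (1 - 5)
S_4 = 20(1 - 625) / (-4)
S_4 = 3120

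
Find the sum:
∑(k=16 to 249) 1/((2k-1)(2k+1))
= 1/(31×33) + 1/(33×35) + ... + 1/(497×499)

Partial fractions: 1/((2k-1)(2k+1)) = (1/2)[1/(2k-1) - 1/(2k+1)]
The series telescopes:
= (1/2)[1/31 - 1/499]
= 234/15469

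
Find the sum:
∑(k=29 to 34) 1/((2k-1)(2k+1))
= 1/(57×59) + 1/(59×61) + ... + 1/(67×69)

Partial fractions: 1/((2k-1)(2k+1)) = (1/2)[1/(2k-1) - 1/(2k+1)]
The series telescopes:
= (1/2)[1/57 - 1/69]
= 2/1311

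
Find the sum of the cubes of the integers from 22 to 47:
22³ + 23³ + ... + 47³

Use ∑_{k=1}^{n} k³ = [n(n+1)/2]², then subtract the first 21 terms.
∑_{k=1}^{47} k³ = [47×48/2]² = 1128² = 1272384
∑_{k=1}^{21} k³ = [21×22/2]² = 231² = 53361
∑_{k=22}^{47} k³ = 1272384 - 53361 = 1219023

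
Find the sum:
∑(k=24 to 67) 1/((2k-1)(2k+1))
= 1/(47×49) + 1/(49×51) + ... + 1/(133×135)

Partial fractions: 1/((2k-1)(2k+1)) = (1/2)[1/(2k-1) - 1/(2k+1)]
The series telescopes:
= (1/2)[1/47 - 1/135]
= 44/6345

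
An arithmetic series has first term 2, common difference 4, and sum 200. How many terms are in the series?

Using S = n/2 × [2a + (n-1)d]
200 = n/2 × [2(2) + (n-1)(4)]
200 = n/2 × [4 + 4n - 4]
400 = n × [0 + 4n]
4n² + (0)n - 400 = 0
Discriminant: Δ = (0)² - 4(4)(-400) = 0 + 6400 = 6400
√Δ = 80
n = [-(0) + √Δ] / (2·4) = (0 + 80) / 8 = 80 / 8 = 10
(The negative root is discarded since n must be a positive integer.)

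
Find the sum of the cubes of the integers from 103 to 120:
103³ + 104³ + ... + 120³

Use ∑_{k=1}^{n} k³ = [n(n+1)/2]², then subtract the first 102 terms.
∑_{k=1}^{120} k³ = [120×121/2]² = 7260² = 52707600
∑_{k=1}^{102} k³ = [102×103/2]² = 5253² = 27594009
∑_{k=103}^{120} k³ = 52707600 - 27594009 = 25113591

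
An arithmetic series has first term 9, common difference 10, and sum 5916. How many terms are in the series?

Using S = n/2 × [2a + (n-1)d]
5916 = n/2 × [2(9) + (n-1)(10)]
5916 = n/2 × [18 + 10n - 10]
11832 = n × [8 + 10n]
10n² + (8)n - 11832 = 0
Discriminant: Δ = (8)² - 4(10)(-11832) = 64 + 473280 = 473344
√Δ = 688
n = [-(8) + √Δ] / (2·10) = (-8 + 688) / 20 = 680 / 20 = 34
(The negative root is discarded since n must be a positive integer.)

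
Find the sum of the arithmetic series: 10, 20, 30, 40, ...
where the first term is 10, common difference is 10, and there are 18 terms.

Sₙ = n/2 × (first + last)
Last term = a + (n-1)d = 10 + (18-1)×10 = 180
S_18 = 18/2 × (10 + 180)
S_18 = 18/2 × 190 = 1710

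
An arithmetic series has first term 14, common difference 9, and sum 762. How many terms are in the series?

Using S = n/2 × [2a + (n-1)d]
762 = n/2 × [2(14) + (n-1)(9)]
762 = n/2 × [28 + 9n - 9]
1524 = n × [19 + 9n]
9n² + (19)n - 1524 = 0
Discriminant: Δ = (19)² - 4(9)(-1524) = 361 + 54864 = 55225
√Δ = 235
n = [-(19) + √Δ] / (2·9) = (-19 + 235) / 18 = 216 / 18 = 12
(The negative root is discarded since n must be a positive integer.)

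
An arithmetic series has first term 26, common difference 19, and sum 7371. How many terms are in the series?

Using S = n/2 × [2a + (n-1)d]
7371 = n/2 × [2(26) + (n-1)(19)]
7371 = n/2 × [52 + 19n - 19]
14742 = n × [33 + 19n]
19n² + (33)n - 14742 = 0
Discriminant: Δ = (33)² - 4(19)(-14742) = 1089 + 1120392 = 1121481
√Δ = 1059
n = [-(33) + √Δ] / (2·19) = (-33 + 1059) / 38 = 1026 / 38 = 27
(The negative root is discarded since n must be a positive integer.)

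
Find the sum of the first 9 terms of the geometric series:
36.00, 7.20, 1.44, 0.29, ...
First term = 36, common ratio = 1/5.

Sₙ = a(1 - rⁿ) / (1 - r)
S_9 = 36(1 - (1/5)^9) / (1 - (1/5))
S_9 = 36(1 - (1/1953125)) / (4/5)
S_9 = 17578116/390625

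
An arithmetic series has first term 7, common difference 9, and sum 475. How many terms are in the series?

Using S = n/2 × [2a + (n-1)d]
475 = n/2 × [2(7) + (n-1)(9)]
475 = n/2 × [14 + 9n - 9]
950 = n × [5 + 9n]
9n² + (5)n - 950 = 0
Discriminant: Δ = (5)² - 4(9)(-950) = 25 + 34200 = 34225
√Δ = 185
n = [-(5) + √Δ] / (2·9) = (-5 + 185) / 18 = 180 / 18 = 10
(The negative root is discarded since n must be a positive integer.)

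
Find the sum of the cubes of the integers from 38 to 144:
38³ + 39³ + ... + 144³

Use ∑_{k=1}^{n} k³ = [n(n+1)/2]², then subtract the first 37 terms.
∑_{k=1}^{144} k³ = [144×145/2]² = 10440² = 108993600
∑_{k=1}^{37} k³ = [37×38/2]² = 703² = 494209
∑_{k=38}^{144} k³ = 108993600 - 494209 = 108499391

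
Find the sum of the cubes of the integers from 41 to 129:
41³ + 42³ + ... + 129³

Use ∑_{k=1}^{n} k³ = [n(n+1)/2]², then subtract the first 40 terms.
∑_{k=1}^{129} k³ = [129×130/2]² = 8385² = 70308225
∑_{k=1}^{40} k³ = [40×41/2]² = 820² = 672400
∑_{k=41}^{129} k³ = 70308225 - 672400 = 69635825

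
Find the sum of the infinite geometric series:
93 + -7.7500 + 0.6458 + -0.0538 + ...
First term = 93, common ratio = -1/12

For |r| < 1, S = a / (1 - r)
S = 93 / (1 - (-1/12))
S = 93 / (13/12)
S = 1116/13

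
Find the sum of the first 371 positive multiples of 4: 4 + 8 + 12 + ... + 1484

Factor out 4: = 4(1 + 2 + ... + 371) = 4 × n(n+1)/2
= 4 × 371×372/2
= 4 × 69006
= 276024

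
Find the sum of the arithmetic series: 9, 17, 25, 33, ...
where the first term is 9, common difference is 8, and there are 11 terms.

Sₙ = n/2 × (first + last)
Last term = a + (n-1)d = 9 + (11-1)×8 = 89
S_11 = 11/2 × (9 + 89)
S_11 = 11/2 × 98 = 539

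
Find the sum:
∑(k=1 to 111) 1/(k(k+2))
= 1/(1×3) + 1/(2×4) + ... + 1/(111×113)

Partial fractions: 1/(k(k+2)) = (1/2)[1/k - 1/(k+2)]
Telescoping leaves the first two and last two terms:
= (1/2)[1/1 + 1/2 - 1/112 - 1/113]
= 18759/25312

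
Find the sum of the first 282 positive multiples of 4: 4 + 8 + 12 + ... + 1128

Factor out 4: = 4(1 + 2 + ... + 282) = 4 × n(n+1)/2
= 4 × 282×283/2
= 4 × 39903
= 159612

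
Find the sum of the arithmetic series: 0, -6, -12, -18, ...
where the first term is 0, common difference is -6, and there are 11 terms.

Sₙ = n/2 × (first + last)
Last term = a + (n-1)d = 0 + (11-1)×(-6) = -60
S_11 = 11/2 × (0 + (-60))
S_11 = 11/2 × (-60) = -330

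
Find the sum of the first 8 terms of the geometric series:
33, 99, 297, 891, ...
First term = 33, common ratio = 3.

Sₙ = a(1 - rⁿ) / (1 - r)
S_8 = 33(1 - 3^8) / (1 - 3)
S_8 = 33(1 - 6561) / (-2)
S_8 = 108240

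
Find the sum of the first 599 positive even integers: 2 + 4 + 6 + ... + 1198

Sum of first n even numbers = n(n+1)
= 599×600
= 359400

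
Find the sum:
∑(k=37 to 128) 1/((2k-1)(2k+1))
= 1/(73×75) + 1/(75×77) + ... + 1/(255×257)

Partial fractions: 1/((2k-1)(2k+1)) = (1/2)[1/(2k-1) - 1/(2k+1)]
The series telescopes:
= (1/2)[1/73 - 1/257]
= 92/18761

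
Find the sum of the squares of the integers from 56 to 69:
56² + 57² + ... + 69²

Use ∑_{k=1}^{n} k² = n(n+1)(2n+1)/6, then subtract the first 55 terms.
∑_{k=1}^{69} k² = 69×70×139/6 = 111895
∑_{k=1}^{55} k² = 55×56×111/6 = 56980
∑_{k=56}^{69} k² = 111895 - 56980 = 54915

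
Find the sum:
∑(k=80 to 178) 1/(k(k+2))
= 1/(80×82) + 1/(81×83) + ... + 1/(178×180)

Partial fractions: 1/(k(k+2)) = (1/2)[1/k - 1/(k+2)]
Telescoping leaves the first two and last two terms:
= (1/2)[1/80 + 1/81 - 1/179 - 1/180]
= 3179/463968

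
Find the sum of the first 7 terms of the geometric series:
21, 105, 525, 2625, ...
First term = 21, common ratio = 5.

Sₙ = a(1 - rⁿ) / (1 - r)
S_7 = 21(1 - 5^7) / (1 - 5)
S_7 = 21(1 - 78125) / (-4)
S_7 = 410151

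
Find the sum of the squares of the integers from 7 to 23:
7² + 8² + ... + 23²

Use ∑_{k=1}^{n} k² = n(n+1)(2n+1)/6, then subtract the first 6 terms.
∑_{k=1}^{23} k² = 23×24×47/6 = 4324
∑_{k=1}^{6} k² = 6×7×13/6 = 91
∑_{k=7}^{23} k² = 4324 - 91 = 4233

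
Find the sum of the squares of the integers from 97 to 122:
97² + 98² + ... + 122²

Use ∑_{k=1}^{n} k² = n(n+1)(2n+1)/6, then subtract the first 96 terms.
∑_{k=1}^{122} k² = 122×123×245/6 = 612745
∑_{k=1}^{96} k² = 96×97×193/6 = 299536
∑_{k=97}^{122} k² = 612745 - 299536 = 313209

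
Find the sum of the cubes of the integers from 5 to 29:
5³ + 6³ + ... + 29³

Use ∑_{k=1}^{n} k³ = [n(n+1)/2]², then subtract the first 4 terms.
∑_{k=1}^{29} k³ = [29×30/2]² = 435² = 189225
∑_{k=1}^{4} k³ = [4×5/2]² = 10² = 100
∑_{k=5}^{29} k³ = 189225 - 100 = 189125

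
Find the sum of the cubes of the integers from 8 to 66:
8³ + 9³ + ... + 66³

Use ∑_{k=1}^{n} k³ = [n(n+1)/2]², then subtract the first 7 terms.
∑_{k=1}^{66} k³ = [66×67/2]² = 2211² = 4888521
∑_{k=1}^{7} k³ = [7×8/2]² = 28² = 784
∑_{k=8}^{66} k³ = 4888521 - 784 = 4887737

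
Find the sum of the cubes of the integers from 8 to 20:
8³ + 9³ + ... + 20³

Use ∑_{k=1}^{n} k³ = [n(n+1)/2]², then subtract the first 7 terms.
∑_{k=1}^{20} k³ = [20×21/2]² = 210² = 44100
∑_{k=1}^{7} k³ = [7×8/2]² = 28² = 784
∑_{k=8}^{20} k³ = 44100 - 784 = 43316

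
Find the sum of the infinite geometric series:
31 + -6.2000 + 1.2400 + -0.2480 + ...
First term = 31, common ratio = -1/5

For |r| < 1, S = a / (1 - r)
S = 31 / (1 - (-1/5))
S = 31 / (6/5)
S = 155/6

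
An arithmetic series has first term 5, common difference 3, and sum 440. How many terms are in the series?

Using S = n/2 × [2a + (n-1)d]
440 = n/2 × [2(5) + (n-1)(3)]
440 = n/2 × [10 + 3n - 3]
880 = n × [7 + 3n]
3n² + (7)n - 880 = 0
Discriminant: Δ = (7)² - 4(3)(-880) = 49 + 10560 = 10609
√Δ = 103
n = [-(7) + √Δ] / (2·3) = (-7 + 103) / 6 = 96 / 6 = 16
(The negative root is discarded since n must be a positive integer.)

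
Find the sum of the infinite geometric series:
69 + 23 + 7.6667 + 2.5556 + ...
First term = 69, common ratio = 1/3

For |r| < 1, S = a / (1 - r)
S = 69 / (1 - (1/3))
S = 69 / (2/3)
S = 207/2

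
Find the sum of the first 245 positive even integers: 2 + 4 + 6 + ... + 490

Sum of first n even numbers = n(n+1)
= 245×246
= 60270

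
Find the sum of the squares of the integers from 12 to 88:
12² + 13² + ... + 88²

Use ∑_{k=1}^{n} k² = n(n+1)(2n+1)/6, then subtract the first 11 terms.
∑_{k=1}^{88} k² = 88×89×177/6 = 231044
∑_{k=1}^{11} k² = 11×12×23/6 = 506
∑_{k=12}^{88} k² = 231044 - 506 = 230538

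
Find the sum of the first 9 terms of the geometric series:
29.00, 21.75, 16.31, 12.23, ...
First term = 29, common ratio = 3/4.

Sₙ = a(1 - rⁿ) / (1 - r)
S_9 = 29(1 - (3/4)^9) / (1 - (3/4))
S_9 = 29(1 - (19683/262144)) / (1/4)
S_9 = 7031369/65536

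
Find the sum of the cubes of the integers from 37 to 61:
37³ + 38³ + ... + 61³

Use ∑_{k=1}^{n} k³ = [n(n+1)/2]², then subtract the first 36 terms.
∑_{k=1}^{61} k³ = [61×62/2]² = 1891² = 3575881
∑_{k=1}^{36} k³ = [36×37/2]² = 666² = 443556
∑_{k=37}^{61} k³ = 3575881 - 443556 = 3132325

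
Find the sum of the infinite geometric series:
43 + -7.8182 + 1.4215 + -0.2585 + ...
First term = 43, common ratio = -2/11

For |r| < 1, S = a / (1 - r)
S = 43 / (1 - (-2/11))
S = 43 / (13/11)
S = 473/13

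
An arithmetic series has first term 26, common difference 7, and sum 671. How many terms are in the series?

Using S = n/2 × [2a + (n-1)d]
671 = n/2 × [2(26) + (n-1)(7)]
671 = n/2 × [52 + 7n - 7]
1342 = n × [45 + 7n]
7n² + (45)n - 1342 = 0
Discriminant: Δ = (45)² - 4(7)(-1342) = 2025 + 37576 = 39601
√Δ = 199
n = [-(45) + √Δ] / (2·7) = (-45 + 199) / 14 = 154 / 14 = 11
(The negative root is discarded since n must be a positive integer.)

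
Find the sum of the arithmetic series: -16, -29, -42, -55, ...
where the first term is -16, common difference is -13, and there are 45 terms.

Sₙ = n/2 × (first + last)
Last term = a + (n-1)d = -16 + (45-1)×(-13) = -588
S_45 = 45/2 × (-16 + (-588))
S_45 = 45/2 × (-604) = -13590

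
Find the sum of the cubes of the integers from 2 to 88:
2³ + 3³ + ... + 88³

Use ∑_{k=1}^{n} k³ = [n(n+1)/2]², then subtract the first 1 terms.
∑_{k=1}^{88} k³ = [88×89/2]² = 3916² = 15335056
∑_{k=1}^{1} k³ = [1×2/2]² = 1² = 1
∑_{k=2}^{88} k³ = 15335056 - 1 = 15335055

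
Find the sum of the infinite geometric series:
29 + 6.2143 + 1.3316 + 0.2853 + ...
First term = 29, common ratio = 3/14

For |r| < 1, S = a / (1 - r)
S = 29 / (1 - (3/14))
S = 29 / (11/14)
S = 406/11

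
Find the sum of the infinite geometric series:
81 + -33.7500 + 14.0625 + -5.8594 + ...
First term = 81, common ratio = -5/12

For |r| < 1, S = a / (1 - r)
S = 81 / (1 - (-5/12))
S = 81 / (17/12)
S = 972/17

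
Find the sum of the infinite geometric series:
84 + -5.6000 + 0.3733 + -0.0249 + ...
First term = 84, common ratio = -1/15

For |r| < 1, S = a / (1 - r)
S = 84 / (1 - (-1/15))
S = 84 / (16/15)
S = 315/4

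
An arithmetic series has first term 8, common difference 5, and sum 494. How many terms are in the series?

Using S = n/2 × [2a + (n-1)d]
494 = n/2 × [2(8) + (n-1)(5)]
494 = n/2 × [16 + 5n - 5]
988 = n × [11 + 5n]
5n² + (11)n - 988 = 0
Discriminant: Δ = (11)² - 4(5)(-988) = 121 + 19760 = 19881
√Δ = 141
n = [-(11) + √Δ] / (2·5) = (-11 + 141) / 10 = 130 / 10 = 13
(The negative root is discarded since n must be a positive integer.)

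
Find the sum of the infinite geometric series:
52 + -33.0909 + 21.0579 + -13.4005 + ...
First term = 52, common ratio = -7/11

For |r| < 1, S = a / (1 - r)
S = 52 / (1 - (-7/11))
S = 52 / (18/11)
S = 286/9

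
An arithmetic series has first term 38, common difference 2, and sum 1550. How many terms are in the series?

Using S = n/2 × [2a + (n-1)d]
1550 = n/2 × [2(38) + (n-1)(2)]
1550 = n/2 × [76 + 2n - 2]
3100 = n × [74 + 2n]
2n² + (74)n - 3100 = 0
Discriminant: Δ = (74)² - 4(2)(-3100) = 5476 + 24800 = 30276
√Δ = 174
n = [-(74) + √Δ] / (2·2) = (-74 + 174) / 4 = 100 / 4 = 25
(The negative root is discarded since n must be a positive integer.)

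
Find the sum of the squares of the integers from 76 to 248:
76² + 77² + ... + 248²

Use ∑_{k=1}^{n} k² = n(n+1)(2n+1)/6, then subtract the first 75 terms.
∑_{k=1}^{248} k² = 248×249×497/6 = 5115124
∑_{k=1}^{75} k² = 75×76×151/6 = 143450
∑_{k=76}^{248} k² = 5115124 - 143450 = 4971674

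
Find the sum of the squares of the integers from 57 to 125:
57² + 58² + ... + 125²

Use ∑_{k=1}^{n} k² = n(n+1)(2n+1)/6, then subtract the first 56 terms.
∑_{k=1}^{125} k² = 125×126×251/6 = 658875
∑_{k=1}^{56} k² = 56×57×113/6 = 60116
∑_{k=57}^{125} k² = 658875 - 60116 = 598759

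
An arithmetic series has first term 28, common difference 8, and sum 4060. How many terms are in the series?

Using S = n/2 × [2a + (n-1)d]
4060 = n/2 × [2(28) + (n-1)(8)]
4060 = n/2 × [56 + 8n - 8]
8120 = n × [48 + 8n]
8n² + (48)n - 8120 = 0
Discriminant: Δ = (48)² - 4(8)(-8120) = 2304 + 259840 = 262144
√Δ = 512
n = [-(48) + √Δ] / (2·8) = (-48 + 512) / 16 = 464 / 16 = 29
(The negative root is discarded since n must be a positive integer.)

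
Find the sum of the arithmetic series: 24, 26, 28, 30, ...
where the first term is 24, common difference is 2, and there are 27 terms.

Sₙ = n/2 × (first + last)
Last term = a + (n-1)d = 24 + (27-1)×2 = 76
S_27 = 27/2 × (24 + 76)
S_27 = 27/2 × 100 = 1350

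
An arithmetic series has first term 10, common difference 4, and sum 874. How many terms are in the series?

Using S = n/2 × [2a + (n-1)d]
874 = n/2 × [2(10) + (n-1)(4)]
874 = n/2 × [20 + 4n - 4]
1748 = n × [16 + 4n]
4n² + (16)n - 1748 = 0
Discriminant: Δ = (16)² - 4(4)(-1748) = 256 + 27968 = 28224
√Δ = 168
n = [-(16) + √Δ] / (2·4) = (-16 + 168) / 8 = 152 / 8 = 19
(The negative root is discarded since n must be a positive integer.)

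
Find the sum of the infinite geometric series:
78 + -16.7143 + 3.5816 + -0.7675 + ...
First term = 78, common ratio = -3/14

For |r| < 1, S = a / (1 - r)
S = 78 / (1 - (-3/14))
S = 78 / (17/14)
S = 1092/17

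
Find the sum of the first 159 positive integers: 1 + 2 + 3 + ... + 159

Formula: ∑k = n(n+1)/2
= 159×160/2
= 25440/2
= 12720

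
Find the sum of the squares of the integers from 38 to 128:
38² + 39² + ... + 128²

Use ∑_{k=1}^{n} k² = n(n+1)(2n+1)/6, then subtract the first 37 terms.
∑_{k=1}^{128} k² = 128×129×257/6 = 707264
∑_{k=1}^{37} k² = 37×38×75/6 = 17575
∑_{k=38}^{128} k² = 707264 - 17575 = 689689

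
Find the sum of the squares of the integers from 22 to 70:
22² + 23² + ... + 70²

Use ∑_{k=1}^{n} k² = n(n+1)(2n+1)/6, then subtract the first 21 terms.
∑_{k=1}^{70} k² = 70×71×141/6 = 116795
∑_{k=1}^{21} k² = 21×22×43/6 = 3311
∑_{k=22}^{70} k² = 116795 - 3311 = 113484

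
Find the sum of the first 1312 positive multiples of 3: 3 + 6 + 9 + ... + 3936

Factor out 3: = 3(1 + 2 + ... + 1312) = 3 × n(n+1)/2
= 3 × 1312×1313/2
= 3 × 861328
= 2583984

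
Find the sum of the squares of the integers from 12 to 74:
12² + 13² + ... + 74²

Use ∑_{k=1}^{n} k² = n(n+1)(2n+1)/6, then subtract the first 11 terms.
∑_{k=1}^{74} k² = 74×75×149/6 = 137825
∑_{k=1}^{11} k² = 11×12×23/6 = 506
∑_{k=12}^{74} k² = 137825 - 506 = 137319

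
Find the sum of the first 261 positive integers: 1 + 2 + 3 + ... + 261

Formula: ∑k = n(n+1)/2
= 261×262/2
= 68382/2
= 34191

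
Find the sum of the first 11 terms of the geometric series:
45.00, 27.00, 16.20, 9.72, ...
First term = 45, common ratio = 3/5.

Sₙ = a(1 - rⁿ) / (1 - r)
S_11 = 45(1 - (3/5)^11) / (1 - (3/5))
S_11 = 45(1 - (177147/48828125)) / (2/5)
S_11 = 218929401/1953125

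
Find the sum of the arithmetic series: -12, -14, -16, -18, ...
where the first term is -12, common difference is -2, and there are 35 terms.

Sₙ = n/2 × (first + last)
Last term = a + (n-1)d = -12 + (35-1)×(-2) = -80
S_35 = 35/2 × (-12 + (-80))
S_35 = 35/2 × (-92) = -1610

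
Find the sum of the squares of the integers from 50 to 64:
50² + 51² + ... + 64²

Use ∑_{k=1}^{n} k² = n(n+1)(2n+1)/6, then subtract the first 49 terms.
∑_{k=1}^{64} k² = 64×65×129/6 = 89440
∑_{k=1}^{49} k² = 49×50×99/6 = 40425
∑_{k=50}^{64} k² = 89440 - 40425 = 49015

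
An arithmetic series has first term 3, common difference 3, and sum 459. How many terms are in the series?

Using S = n/2 × [2a + (n-1)d]
459 = n/2 × [2(3) + (n-1)(3)]
459 = n/2 × [6 + 3n - 3]
918 = n × [3 + 3n]
3n² + (3)n - 918 = 0
Discriminant: Δ = (3)² - 4(3)(-918) = 9 + 11016 = 11025
√Δ = 105
n = [-(3) + √Δ] / (2·3) = (-3 + 105) / 6 = 102 / 6 = 17
(The negative root is discarded since n must be a positive integer.)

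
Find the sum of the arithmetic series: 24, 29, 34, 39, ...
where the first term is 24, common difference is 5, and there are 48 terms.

Sₙ = n/2 × (first + last)
Last term = a + (n-1)d = 24 + (48-1)×5 = 259
S_48 = 48/2 × (24 + 259)
S_48 = 48/2 × 283 = 6792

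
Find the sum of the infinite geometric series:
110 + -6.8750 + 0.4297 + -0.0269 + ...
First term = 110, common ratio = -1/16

For |r| < 1, S = a / (1 - r)
S = 110 / (1 - (-1/16))
S = 110 / (17/16)
S = 1760/17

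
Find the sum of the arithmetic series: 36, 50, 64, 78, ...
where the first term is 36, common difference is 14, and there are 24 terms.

Sₙ = n/2 × (first + last)
Last term = a + (n-1)d = 36 + (24-1)×14 = 358
S_24 = 24/2 × (36 + 358)
S_24 = 24/2 × 394 = 4728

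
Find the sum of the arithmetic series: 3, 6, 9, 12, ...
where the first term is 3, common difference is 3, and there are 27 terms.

Sₙ = n/2 × (first + last)
Last term = a + (n-1)d = 3 + (27-1)×3 = 81
S_27 = 27/2 × (3 + 81)
S_27 = 27/2 × 84 = 1134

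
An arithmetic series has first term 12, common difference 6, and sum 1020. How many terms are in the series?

Using S = n/2 × [2a + (n-1)d]
1020 = n/2 × [2(12) + (n-1)(6)]
1020 = n/2 × [24 + 6n - 6]
2040 = n × [18 + 6n]
6n² + (18)n - 2040 = 0
Discriminant: Δ = (18)² - 4(6)(-2040) = 324 + 48960 = 49284
√Δ = 222
n = [-(18) + √Δ] / (2·6) = (-18 + 222) / 12 = 204 / 12 = 17
(The negative root is discarded since n must be a positive integer.)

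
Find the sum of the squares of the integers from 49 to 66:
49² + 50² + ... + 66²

Use ∑_{k=1}^{n} k² = n(n+1)(2n+1)/6, then subtract the first 48 terms.
∑_{k=1}^{66} k² = 66×67×133/6 = 98021
∑_{k=1}^{48} k² = 48×49×97/6 = 38024
∑_{k=49}^{66} k² = 98021 - 38024 = 59997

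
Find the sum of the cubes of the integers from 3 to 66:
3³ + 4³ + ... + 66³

Use ∑_{k=1}^{n} k³ = [n(n+1)/2]², then subtract the first 2 terms.
∑_{k=1}^{66} k³ = [66×67/2]² = 2211² = 4888521
∑_{k=1}^{2} k³ = [2×3/2]² = 3² = 9
∑_{k=3}^{66} k³ = 4888521 - 9 = 4888512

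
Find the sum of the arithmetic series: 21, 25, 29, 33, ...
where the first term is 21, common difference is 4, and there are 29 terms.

Sₙ = n/2 × (first + last)
Last term = a + (n-1)d = 21 + (29-1)×4 = 133
S_29 = 29/2 × (21 + 133)
S_29 = 29/2 × 154 = 2233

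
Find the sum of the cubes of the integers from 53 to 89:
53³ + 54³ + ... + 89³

Use ∑_{k=1}^{n} k³ = [n(n+1)/2]², then subtract the first 52 terms.
∑_{k=1}^{89} k³ = [89×90/2]² = 4005² = 16040025
∑_{k=1}^{52} k³ = [52×53/2]² = 1378² = 1898884
∑_{k=53}^{89} k³ = 16040025 - 1898884 = 14141141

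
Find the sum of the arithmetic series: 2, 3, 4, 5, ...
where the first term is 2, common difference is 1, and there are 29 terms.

Sₙ = n/2 × (first + last)
Last term = a + (n-1)d = 2 + (29-1)×1 = 30
S_29 = 29/2 × (2 + 30)
S_29 = 29/2 × 32 = 464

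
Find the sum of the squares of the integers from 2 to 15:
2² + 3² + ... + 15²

Use ∑_{k=1}^{n} k² = n(n+1)(2n+1)/6, then subtract the first 1 terms.
∑_{k=1}^{15} k² = 15×16×31/6 = 1240
∑_{k=1}^{1} k² = 1×2×3/6 = 1
∑_{k=2}^{15} k² = 1240 - 1 = 1239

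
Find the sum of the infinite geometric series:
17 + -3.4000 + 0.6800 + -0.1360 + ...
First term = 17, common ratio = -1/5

For |r| < 1, S = a / (1 - r)
S = 17 / (1 - (-1/5))
S = 17 / (6/5)
S = 85/6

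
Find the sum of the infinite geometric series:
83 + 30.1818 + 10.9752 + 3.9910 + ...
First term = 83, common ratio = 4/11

For |r| < 1, S = a / (1 - r)
S = 83 / (1 - (4/11))
S = 83 / (7/11)
S = 913/7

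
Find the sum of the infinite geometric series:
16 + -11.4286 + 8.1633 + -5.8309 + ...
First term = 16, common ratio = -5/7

For |r| < 1, S = a / (1 - r)
S = 16 / (1 - (-5/7))
S = 16 / (12/7)
S = 28/3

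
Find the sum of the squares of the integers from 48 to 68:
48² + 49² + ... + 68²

Use ∑_{k=1}^{n} k² = n(n+1)(2n+1)/6, then subtract the first 47 terms.
∑_{k=1}^{68} k² = 68×69×137/6 = 107134
∑_{k=1}^{47} k² = 47×48×95/6 = 35720
∑_{k=48}^{68} k² = 107134 - 35720 = 71414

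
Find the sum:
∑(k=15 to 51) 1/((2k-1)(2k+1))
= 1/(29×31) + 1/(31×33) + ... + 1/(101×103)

Partial fractions: 1/((2k-1)(2k+1)) = (1/2)[1/(2k-1) - 1/(2k+1)]
The series telescopes:
= (1/2)[1/29 - 1/103]
= 37/2987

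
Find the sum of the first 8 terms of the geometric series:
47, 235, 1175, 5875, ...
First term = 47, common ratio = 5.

Sₙ = a(1 - rⁿ) / (1 - r)
S_8 = 47(1 - 5^8) / (1 - 5)
S_8 = 47(1 - 390625) / (-4)
S_8 = 4589832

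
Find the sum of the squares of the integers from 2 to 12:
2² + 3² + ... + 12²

Use ∑_{k=1}^{n} k² = n(n+1)(2n+1)/6, then subtract the first 1 terms.
∑_{k=1}^{12} k² = 12×13×25/6 = 650
∑_{k=1}^{1} k² = 1×2×3/6 = 1
∑_{k=2}^{12} k² = 650 - 1 = 649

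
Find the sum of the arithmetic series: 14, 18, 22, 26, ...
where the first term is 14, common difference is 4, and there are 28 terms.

Sₙ = n/2 × (first + last)
Last term = a + (n-1)d = 14 + (28-1)×4 = 122
S_28 = 28/2 × (14 + 122)
S_28 = 28/2 × 136 = 1904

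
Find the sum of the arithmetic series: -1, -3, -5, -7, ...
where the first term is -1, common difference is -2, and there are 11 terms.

Sₙ = n/2 × (first + last)
Last term = a + (n-1)d = -1 + (11-1)×(-2) = -21
S_11 = 11/2 × (-1 + (-21))
S_11 = 11/2 × (-22) = -121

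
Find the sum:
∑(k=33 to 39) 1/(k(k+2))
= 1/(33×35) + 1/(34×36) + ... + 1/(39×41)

Partial fractions: 1/(k(k+2)) = (1/2)[1/k - 1/(k+2)]
Telescoping leaves the first two and last two terms:
= (1/2)[1/33 + 1/34 - 1/40 - 1/41]
= 9499/1840080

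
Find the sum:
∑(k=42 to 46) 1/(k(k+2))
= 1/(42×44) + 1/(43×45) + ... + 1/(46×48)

Partial fractions: 1/(k(k+2)) = (1/2)[1/k - 1/(k+2)]
Telescoping leaves the first two and last two terms:
= (1/2)[1/42 + 1/43 - 1/47 - 1/48]
= 3365/1358112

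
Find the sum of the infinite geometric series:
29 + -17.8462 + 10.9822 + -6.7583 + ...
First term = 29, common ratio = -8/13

For |r| < 1, S = a / (1 - r)
S = 29 / (1 - (-8/13))
S = 29 / (21/13)
S = 377/21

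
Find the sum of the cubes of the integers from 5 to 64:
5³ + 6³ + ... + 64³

Use ∑_{k=1}^{n} k³ = [n(n+1)/2]², then subtract the first 4 terms.
∑_{k=1}^{64} k³ = [64×65/2]² = 2080² = 4326400
∑_{k=1}^{4} k³ = [4×5/2]² = 10² = 100
∑_{k=5}^{64} k³ = 4326400 - 100 = 4326300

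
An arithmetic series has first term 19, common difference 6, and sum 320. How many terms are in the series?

Using S = n/2 × [2a + (n-1)d]
320 = n/2 × [2(19) + (n-1)(6)]
320 = n/2 × [38 + 6n - 6]
640 = n × [32 + 6n]
6n² + (32)n - 640 = 0
Discriminant: Δ = (32)² - 4(6)(-640) = 1024 + 15360 = 16384
√Δ = 128
n = [-(32) + √Δ] / (2·6) = (-32 + 128) / 12 = 96 / 12 = 8
(The negative root is discarded since n must be a positive integer.)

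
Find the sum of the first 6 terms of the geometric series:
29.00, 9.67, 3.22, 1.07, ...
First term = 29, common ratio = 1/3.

Sₙ = a(1 - rⁿ) / (1 - r)
S_6 = 29(1 - (1/3)^6) / (1 - (1/3))
S_6 = 29(1 - (1/729)) / (2/3)
S_6 = 10556/243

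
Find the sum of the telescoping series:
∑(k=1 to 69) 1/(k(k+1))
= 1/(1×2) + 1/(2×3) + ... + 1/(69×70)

Partial fractions: 1/(k(k+1)) = 1/k - 1/(k+1)
The series telescopes:
= (1/1 - 1/2) + (1/2 - 1/3) + ... + (1/69 - 1/70)
= 1/1 - 1/70
= 69/70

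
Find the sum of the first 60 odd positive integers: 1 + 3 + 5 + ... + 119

Sum of first n odd numbers = n²
= 60²
= 3600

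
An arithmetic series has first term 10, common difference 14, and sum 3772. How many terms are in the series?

Using S = n/2 × [2a + (n-1)d]
3772 = n/2 × [2(10) + (n-1)(14)]
3772 = n/2 × [20 + 14n - 14]
7544 = n × [6 + 14n]
14n² + (6)n - 7544 = 0
Discriminant: Δ = (6)² - 4(14)(-7544) = 36 + 422464 = 422500
√Δ = 650
n = [-(6) + √Δ] / (2·14) = (-6 + 650) / 28 = 644 / 28 = 23
(The negative root is discarded since n must be a positive integer.)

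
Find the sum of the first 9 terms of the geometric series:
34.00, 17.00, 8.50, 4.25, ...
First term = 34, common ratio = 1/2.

Sₙ = a(1 - rⁿ) / (1 - r)
S_9 = 34(1 - (1/2)^9) / (1 - (1/2))
S_9 = 34(1 - (1/512)) / (1/2)
S_9 = 8687/128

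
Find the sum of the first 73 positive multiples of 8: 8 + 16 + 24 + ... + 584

Factor out 8: = 8(1 + 2 + ... + 73) = 8 × n(n+1)/2
= 8 × 73×74/2
= 8 × 2701
= 21608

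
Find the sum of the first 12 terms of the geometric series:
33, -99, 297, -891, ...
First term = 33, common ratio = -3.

Sₙ = a(1 - rⁿ) / (1 - r)
S_12 = 33(1 - (-3)^12) / (1 - (-3))
S_12 = 33(1 - 531441) / (4)
S_12 = -4384380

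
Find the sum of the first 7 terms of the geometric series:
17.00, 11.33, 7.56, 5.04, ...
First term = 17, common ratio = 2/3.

Sₙ = a(1 - rⁿ) / (1 - r)
S_7 = 17(1 - (2/3)^7) / (1 - (2/3))
S_7 = 17(1 - (128/2187)) / (1/3)
S_7 = 35003/729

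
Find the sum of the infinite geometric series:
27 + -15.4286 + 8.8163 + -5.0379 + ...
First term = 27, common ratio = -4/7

For |r| < 1, S = a / (1 - r)
S = 27 / (1 - (-4/7))
S = 27 / (11/7)
S = 189/11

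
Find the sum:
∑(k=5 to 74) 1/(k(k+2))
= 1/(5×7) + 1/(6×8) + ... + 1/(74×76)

Partial fractions: 1/(k(k+2)) = (1/2)[1/k - 1/(k+2)]
Telescoping leaves the first two and last two terms:
= (1/2)[1/5 + 1/6 - 1/75 - 1/76]
= 1939/11400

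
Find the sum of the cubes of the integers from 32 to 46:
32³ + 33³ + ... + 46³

Use ∑_{k=1}^{n} k³ = [n(n+1)/2]², then subtract the first 31 terms.
∑_{k=1}^{46} k³ = [46×47/2]² = 1081² = 1168561
∑_{k=1}^{31} k³ = [31×32/2]² = 496² = 246016
∑_{k=32}^{46} k³ = 1168561 - 246016 = 922545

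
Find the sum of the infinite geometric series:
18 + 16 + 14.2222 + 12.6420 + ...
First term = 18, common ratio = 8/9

For |r| < 1, S = a / (1 - r)
S = 18 / (1 - (8/9))
S = 18 / (1/9)
S = 162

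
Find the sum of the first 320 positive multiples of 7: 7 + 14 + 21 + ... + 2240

Factor out 7: = 7(1 + 2 + ... + 320) = 7 × n(n+1)/2
= 7 × 320×321/2
= 7 × 51360
= 359520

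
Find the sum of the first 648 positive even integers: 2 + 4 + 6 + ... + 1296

Sum of first n even numbers = n(n+1)
= 648×649
= 420552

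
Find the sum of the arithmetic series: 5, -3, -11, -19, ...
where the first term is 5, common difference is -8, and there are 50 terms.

Sₙ = n/2 × (first + last)
Last term = a + (n-1)d = 5 + (50-1)×(-8) = -387
S_50 = 50/2 × (5 + (-387))
S_50 = 50/2 × (-382) = -9550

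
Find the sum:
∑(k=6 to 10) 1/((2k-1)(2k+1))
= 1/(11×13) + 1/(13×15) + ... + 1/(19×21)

Partial fractions: 1/((2k-1)(2k+1)) = (1/2)[1/(2k-1) - 1/(2k+1)]
The series telescopes:
= (1/2)[1/11 - 1/21]
= 5/231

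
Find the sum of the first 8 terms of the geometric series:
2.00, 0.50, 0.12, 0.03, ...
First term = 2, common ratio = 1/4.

Sₙ = a(1 - rⁿ) / (1 - r)
S_8 = 2(1 - (1/4)^8) / (1 - (1/4))
S_8 = 2(1 - (1/65536)) / (3/4)
S_8 = 21845/8192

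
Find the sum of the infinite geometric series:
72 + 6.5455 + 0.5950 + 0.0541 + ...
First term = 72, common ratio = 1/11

For |r| < 1, S = a / (1 - r)
S = 72 / (1 - (1/11))
S = 72 / (10/11)
S = 396/5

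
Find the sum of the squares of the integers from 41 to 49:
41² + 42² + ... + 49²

Use ∑_{k=1}^{n} k² = n(n+1)(2n+1)/6, then subtract the first 40 terms.
∑_{k=1}^{49} k² = 49×50×99/6 = 40425
∑_{k=1}^{40} k² = 40×41×81/6 = 22140
∑_{k=41}^{49} k² = 40425 - 22140 = 18285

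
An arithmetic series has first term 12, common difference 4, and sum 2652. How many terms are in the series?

Using S = n/2 × [2a + (n-1)d]
2652 = n/2 × [2(12) + (n-1)(4)]
2652 = n/2 × [24 + 4n - 4]
5304 = n × [20 + 4n]
4n² + (20)n - 5304 = 0
Discriminant: Δ = (20)² - 4(4)(-5304) = 400 + 84864 = 85264
√Δ = 292
n = [-(20) + √Δ] / (2·4) = (-20 + 292) / 8 = 272 / 8 = 34
(The negative root is discarded since n must be a positive integer.)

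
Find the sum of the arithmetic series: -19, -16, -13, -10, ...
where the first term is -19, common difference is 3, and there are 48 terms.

Sₙ = n/2 × (first + last)
Last term = a + (n-1)d = -19 + (48-1)×3 = 122
S_48 = 48/2 × (-19 + 122)
S_48 = 48/2 × 103 = 2472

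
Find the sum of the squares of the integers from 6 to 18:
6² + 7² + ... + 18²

Use ∑_{k=1}^{n} k² = n(n+1)(2n+1)/6, then subtract the first 5 terms.
∑_{k=1}^{18} k² = 18×19×37/6 = 2109
∑_{k=1}^{5} k² = 5×6×11/6 = 55
∑_{k=6}^{18} k² = 2109 - 55 = 2054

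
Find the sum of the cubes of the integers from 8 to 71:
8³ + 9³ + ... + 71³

Use ∑_{k=1}^{n} k³ = [n(n+1)/2]², then subtract the first 7 terms.
∑_{k=1}^{71} k³ = [71×72/2]² = 2556² = 6533136
∑_{k=1}^{7} k³ = [7×8/2]² = 28² = 784
∑_{k=8}^{71} k³ = 6533136 - 784 = 6532352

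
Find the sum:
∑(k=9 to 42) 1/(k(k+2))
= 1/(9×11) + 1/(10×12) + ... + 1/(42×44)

Partial fractions: 1/(k(k+2)) = (1/2)[1/k - 1/(k+2)]
Telescoping leaves the first two and last two terms:
= (1/2)[1/9 + 1/10 - 1/43 - 1/44]
= 14059/170280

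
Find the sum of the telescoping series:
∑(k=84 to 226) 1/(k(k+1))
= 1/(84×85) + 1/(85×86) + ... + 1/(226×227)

Partial fractions: 1/(k(k+1)) = 1/k - 1/(k+1)
The series telescopes:
= (1/84 - 1/85) + (1/85 - 1/86) + ... + (1/226 - 1/227)
= 1/84 - 1/227
= 143/19068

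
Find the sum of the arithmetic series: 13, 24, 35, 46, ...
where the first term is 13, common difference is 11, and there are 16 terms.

Sₙ = n/2 × (first + last)
Last term = a + (n-1)d = 13 + (16-1)×11 = 178
S_16 = 16/2 × (13 + 178)
S_16 = 16/2 × 191 = 1528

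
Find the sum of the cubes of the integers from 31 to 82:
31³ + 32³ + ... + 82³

Use ∑_{k=1}^{n} k³ = [n(n+1)/2]², then subtract the first 30 terms.
∑_{k=1}^{82} k³ = [82×83/2]² = 3403² = 11580409
∑_{k=1}^{30} k³ = [30×31/2]² = 465² = 216225
∑_{k=31}^{82} k³ = 11580409 - 216225 = 11364184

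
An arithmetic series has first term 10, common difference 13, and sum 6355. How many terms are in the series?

Using S = n/2 × [2a + (n-1)d]
6355 = n/2 × [2(10) + (n-1)(13)]
6355 = n/2 × [20 + 13n - 13]
12710 = n × [7 + 13n]
13n² + (7)n - 12710 = 0
Discriminant: Δ = (7)² - 4(13)(-12710) = 49 + 660920 = 660969
√Δ = 813
n = [-(7) + √Δ] / (2·13) = (-7 + 813) / 26 = 806 / 26 = 31
(The negative root is discarded since n must be a positive integer.)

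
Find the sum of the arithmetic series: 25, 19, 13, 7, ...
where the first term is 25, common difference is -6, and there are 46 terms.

Sₙ = n/2 × (first + last)
Last term = a + (n-1)d = 25 + (46-1)×(-6) = -245
S_46 = 46/2 × (25 + (-245))
S_46 = 46/2 × (-220) = -5060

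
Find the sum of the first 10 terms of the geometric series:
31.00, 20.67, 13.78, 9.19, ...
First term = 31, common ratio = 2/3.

Sₙ = a(1 - rⁿ) / (1 - r)
S_10 = 31(1 - (2/3)^10) / (1 - (2/3))
S_10 = 31(1 - (1024/59049)) / (1/3)
S_10 = 1798775/19683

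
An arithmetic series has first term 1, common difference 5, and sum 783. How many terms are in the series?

Using S = n/2 × [2a + (n-1)d]
783 = n/2 × [2(1) + (n-1)(5)]
783 = n/2 × [2 + 5n - 5]
1566 = n × [-3 + 5n]
5n² + (-3)n - 1566 = 0
Discriminant: Δ = (-3)² - 4(5)(-1566) = 9 + 31320 = 31329
√Δ = 177
n = [-(-3) + √Δ] / (2·5) = (3 + 177) / 10 = 180 / 10 = 18
(The negative root is discarded since n must be a positive integer.)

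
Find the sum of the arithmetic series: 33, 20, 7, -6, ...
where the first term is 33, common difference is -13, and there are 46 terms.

Sₙ = n/2 × (first + last)
Last term = a + (n-1)d = 33 + (46-1)×(-13) = -552
S_46 = 46/2 × (33 + (-552))
S_46 = 46/2 × (-519) = -11937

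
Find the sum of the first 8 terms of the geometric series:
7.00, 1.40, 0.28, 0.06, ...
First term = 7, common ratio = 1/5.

Sₙ = a(1 - rⁿ) / (1 - r)
S_8 = 7(1 - (1/5)^8) / (1 - (1/5))
S_8 = 7(1 - (1/390625)) / (4/5)
S_8 = 683592/78125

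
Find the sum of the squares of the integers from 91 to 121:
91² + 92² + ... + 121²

Use ∑_{k=1}^{n} k² = n(n+1)(2n+1)/6, then subtract the first 90 terms.
∑_{k=1}^{121} k² = 121×122×243/6 = 597861
∑_{k=1}^{90} k² = 90×91×181/6 = 247065
∑_{k=91}^{121} k² = 597861 - 247065 = 350796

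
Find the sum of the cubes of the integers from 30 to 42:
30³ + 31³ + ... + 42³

Use ∑_{k=1}^{n} k³ = [n(n+1)/2]², then subtract the first 29 terms.
∑_{k=1}^{42} k³ = [42×43/2]² = 903² = 815409
∑_{k=1}^{29} k³ = [29×30/2]² = 435² = 189225
∑_{k=30}^{42} k³ = 815409 - 189225 = 626184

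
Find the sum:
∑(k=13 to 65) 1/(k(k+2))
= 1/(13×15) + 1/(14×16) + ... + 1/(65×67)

Partial fractions: 1/(k(k+2)) = (1/2)[1/k - 1/(k+2)]
Telescoping leaves the first two and last two terms:
= (1/2)[1/13 + 1/14 - 1/66 - 1/67]
= 23797/402402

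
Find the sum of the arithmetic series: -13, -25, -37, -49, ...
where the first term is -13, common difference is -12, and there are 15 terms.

Sₙ = n/2 × (first + last)
Last term = a + (n-1)d = -13 + (15-1)×(-12) = -181
S_15 = 15/2 × (-13 + (-181))
S_15 = 15/2 × (-194) = -1455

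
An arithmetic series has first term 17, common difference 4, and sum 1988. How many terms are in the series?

Using S = n/2 × [2a + (n-1)d]
1988 = n/2 × [2(17) + (n-1)(4)]
1988 = n/2 × [34 + 4n - 4]
3976 = n × [30 + 4n]
4n² + (30)n - 3976 = 0
Discriminant: Δ = (30)² - 4(4)(-3976) = 900 + 63616 = 64516
√Δ = 254
n = [-(30) + √Δ] / (2·4) = (-30 + 254) / 8 = 224 / 8 = 28
(The negative root is discarded since n must be a positive integer.)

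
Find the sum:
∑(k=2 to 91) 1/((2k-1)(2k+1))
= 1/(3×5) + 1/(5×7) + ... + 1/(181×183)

Partial fractions: 1/((2k-1)(2k+1)) = (1/2)[1/(2k-1) - 1/(2k+1)]
The series telescopes:
= (1/2)[1/3 - 1/183]
= 10/61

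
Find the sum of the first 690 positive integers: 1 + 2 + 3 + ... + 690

Formula: ∑k = n(n+1)/2
= 690×691/2
= 476790/2
= 238395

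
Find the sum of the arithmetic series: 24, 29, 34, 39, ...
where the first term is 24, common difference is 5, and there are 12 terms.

Sₙ = n/2 × (first + last)
Last term = a + (n-1)d = 24 + (12-1)×5 = 79
S_12 = 12/2 × (24 + 79)
S_12 = 12/2 × 103 = 618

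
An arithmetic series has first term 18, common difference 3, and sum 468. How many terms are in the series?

Using S = n/2 × [2a + (n-1)d]
468 = n/2 × [2(18) + (n-1)(3)]
468 = n/2 × [36 + 3n - 3]
936 = n × [33 + 3n]
3n² + (33)n - 936 = 0
Discriminant: Δ = (33)² - 4(3)(-936) = 1089 + 11232 = 12321
√Δ = 111
n = [-(33) + √Δ] / (2·3) = (-33 + 111) / 6 = 78 / 6 = 13
(The negative root is discarded since n must be a positive integer.)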